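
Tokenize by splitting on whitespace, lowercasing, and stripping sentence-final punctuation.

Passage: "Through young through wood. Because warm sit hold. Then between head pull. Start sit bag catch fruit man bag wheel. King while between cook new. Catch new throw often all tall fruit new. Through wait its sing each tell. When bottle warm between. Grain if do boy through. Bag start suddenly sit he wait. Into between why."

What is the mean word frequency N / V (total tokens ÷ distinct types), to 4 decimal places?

N = 57 tokens, V = 40 types.
Mean frequency = N / V = 57 / 40 = 1.4250

1.4250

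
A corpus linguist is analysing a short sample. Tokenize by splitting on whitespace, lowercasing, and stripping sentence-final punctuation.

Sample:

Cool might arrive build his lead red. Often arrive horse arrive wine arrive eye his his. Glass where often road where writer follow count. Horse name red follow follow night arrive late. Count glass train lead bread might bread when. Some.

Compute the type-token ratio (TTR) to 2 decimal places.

0.59

N = 41 tokens, V = 24 types.
TTR = V / N = 24 / 41 = 0.59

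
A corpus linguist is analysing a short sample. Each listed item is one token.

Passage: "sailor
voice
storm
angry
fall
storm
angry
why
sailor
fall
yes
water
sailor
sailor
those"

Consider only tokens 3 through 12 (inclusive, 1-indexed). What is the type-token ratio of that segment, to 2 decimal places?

0.70

Segment tokens 3–12: storm, angry, fall, storm, angry, why, sailor, fall, yes, water
Segment N = 10, segment V = 7.
TTR = 7 / 10 = 0.70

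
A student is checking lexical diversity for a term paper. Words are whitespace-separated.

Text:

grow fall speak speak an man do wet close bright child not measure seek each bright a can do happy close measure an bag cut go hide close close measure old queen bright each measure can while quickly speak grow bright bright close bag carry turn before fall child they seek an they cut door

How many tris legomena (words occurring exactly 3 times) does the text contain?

2

Frequencies: close:5, bright:5, measure:4, speak:3, an:3, grow:2, fall:2, do:2, child:2, seek:2, each:2, can:2, bag:2, cut:2, they:2, man:1, wet:1, not:1, a:1, happy:1, … (10 more, each freq 1)
Words with frequency 3: an, speak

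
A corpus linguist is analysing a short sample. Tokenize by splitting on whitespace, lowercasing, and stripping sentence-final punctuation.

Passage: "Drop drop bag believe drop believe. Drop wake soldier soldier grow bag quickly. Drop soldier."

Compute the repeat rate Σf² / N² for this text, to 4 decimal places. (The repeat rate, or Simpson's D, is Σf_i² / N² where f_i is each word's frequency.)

0.2000

Frequencies: drop:5, soldier:3, bag:2, believe:2, wake:1, grow:1, quickly:1
Σf² = 45; N² = 225
Repeat rate = 45 / 225 = 0.2000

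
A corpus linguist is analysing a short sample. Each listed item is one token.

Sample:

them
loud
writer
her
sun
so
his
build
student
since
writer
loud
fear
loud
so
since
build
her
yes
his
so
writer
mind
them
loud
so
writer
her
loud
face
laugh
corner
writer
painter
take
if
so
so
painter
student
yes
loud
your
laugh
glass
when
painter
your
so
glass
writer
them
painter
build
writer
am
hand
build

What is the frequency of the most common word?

Frequencies: writer:7, so:7, loud:6, build:4, painter:4, them:3, her:3, his:2, student:2, since:2, yes:2, laugh:2, your:2, glass:2, sun:1, fear:1, mind:1, face:1, corner:1, take:1, … (4 more, each freq 1)
Most common: 'writer' with frequency 7.

7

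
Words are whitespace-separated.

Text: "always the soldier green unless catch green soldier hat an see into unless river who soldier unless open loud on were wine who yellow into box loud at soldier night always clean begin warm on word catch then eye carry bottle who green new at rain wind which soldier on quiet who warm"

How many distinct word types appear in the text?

34

Distinct types: {always, an, at, begin, bottle, box, carry, catch, clean, eye, green, hat, into, loud, new, night, on, open, quiet, rain, river, see, soldier, the, then, unless, warm, were, which, who, wind, wine, word, yellow}
V = 34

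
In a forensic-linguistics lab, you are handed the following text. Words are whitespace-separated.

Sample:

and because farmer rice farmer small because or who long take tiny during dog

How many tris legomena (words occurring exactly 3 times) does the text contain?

0

Frequencies: because:2, farmer:2, and:1, rice:1, small:1, or:1, who:1, long:1, take:1, tiny:1, during:1, dog:1
Words with frequency 3: (none)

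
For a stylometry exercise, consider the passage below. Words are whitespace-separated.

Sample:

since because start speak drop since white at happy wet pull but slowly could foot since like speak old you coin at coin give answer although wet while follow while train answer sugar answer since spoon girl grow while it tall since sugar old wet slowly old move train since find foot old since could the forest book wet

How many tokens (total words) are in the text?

Tokens: since, because, start, speak, drop, since, white, at, happy, wet, pull, but, slowly, could, foot, since, like, speak, old, you, coin, at, coin, give, answer, although, wet, while, follow, while, train, answer, sugar, answer, since, spoon, girl, grow, while, it, tall, since, sugar, old, wet, slowly, old, move, train, since, find, foot, old, since, could, the, forest, book, wet
N = 59

59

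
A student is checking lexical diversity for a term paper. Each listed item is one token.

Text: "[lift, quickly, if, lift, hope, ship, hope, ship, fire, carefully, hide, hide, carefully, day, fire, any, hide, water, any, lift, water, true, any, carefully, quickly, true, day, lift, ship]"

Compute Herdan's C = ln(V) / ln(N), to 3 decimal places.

0.738

N = 29, V = 12.
ln(V) = 2.484907, ln(N) = 3.367296
C = 2.484907 / 3.367296 = 0.738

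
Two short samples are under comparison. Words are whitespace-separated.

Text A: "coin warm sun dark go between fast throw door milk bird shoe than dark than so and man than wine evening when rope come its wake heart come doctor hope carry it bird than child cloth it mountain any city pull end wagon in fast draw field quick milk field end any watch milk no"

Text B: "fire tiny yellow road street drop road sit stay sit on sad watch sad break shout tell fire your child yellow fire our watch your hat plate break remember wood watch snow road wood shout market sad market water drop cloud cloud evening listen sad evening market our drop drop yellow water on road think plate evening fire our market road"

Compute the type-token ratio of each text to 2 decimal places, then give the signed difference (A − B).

0.30

TTR(A) = 42/55 = 0.76
TTR(B) = 28/61 = 0.46
Difference = 0.76 − 0.46 = 0.30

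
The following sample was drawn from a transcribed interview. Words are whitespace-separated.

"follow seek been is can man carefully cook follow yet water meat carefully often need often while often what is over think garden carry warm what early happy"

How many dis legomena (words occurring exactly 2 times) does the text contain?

4

Frequencies: often:3, follow:2, is:2, carefully:2, what:2, seek:1, been:1, can:1, man:1, cook:1, yet:1, water:1, meat:1, need:1, while:1, over:1, think:1, garden:1, carry:1, warm:1, … (2 more, each freq 1)
Words with frequency 2: carefully, follow, is, what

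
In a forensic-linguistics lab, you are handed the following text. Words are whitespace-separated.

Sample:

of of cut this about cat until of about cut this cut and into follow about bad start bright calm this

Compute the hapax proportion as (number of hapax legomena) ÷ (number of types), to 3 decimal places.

0.692

Frequencies: of:3, cut:3, this:3, about:3, cat:1, until:1, and:1, into:1, follow:1, bad:1, start:1, bright:1, calm:1
Hapax count = 9; type count = 13.
Ratio = 9 / 13 = 0.692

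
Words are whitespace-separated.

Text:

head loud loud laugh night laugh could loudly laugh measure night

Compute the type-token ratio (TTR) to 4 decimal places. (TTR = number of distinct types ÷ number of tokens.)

N = 11 tokens, V = 7 types.
TTR = V / N = 7 / 11 = 0.6364

0.6364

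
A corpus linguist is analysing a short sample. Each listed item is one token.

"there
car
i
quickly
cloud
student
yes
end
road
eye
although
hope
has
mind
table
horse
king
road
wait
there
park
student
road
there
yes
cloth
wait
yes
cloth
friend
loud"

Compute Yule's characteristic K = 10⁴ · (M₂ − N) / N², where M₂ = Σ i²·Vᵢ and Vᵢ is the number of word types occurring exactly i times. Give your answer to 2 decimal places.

249.74

Frequencies: there:3, yes:3, road:3, student:2, wait:2, cloth:2, car:1, i:1, quickly:1, cloud:1, end:1, eye:1, although:1, hope:1, has:1, mind:1, table:1, horse:1, king:1, park:1, … (2 more, each freq 1)
N = 31. Frequency spectrum: V_1=16, V_2=3, V_3=3
M₂ = 1²·16 + 2²·3 + 3²·3 = 55
K = 10000 × (55 − 31) / 31² = 249.74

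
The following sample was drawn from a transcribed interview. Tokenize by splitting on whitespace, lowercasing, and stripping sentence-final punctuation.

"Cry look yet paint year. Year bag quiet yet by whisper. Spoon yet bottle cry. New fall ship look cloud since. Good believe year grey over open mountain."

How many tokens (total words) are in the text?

Tokens: cry, look, yet, paint, year, year, bag, quiet, yet, by, whisper, spoon, yet, bottle, cry, new, fall, ship, look, cloud, since, good, believe, year, grey, over, open, mountain
N = 28

28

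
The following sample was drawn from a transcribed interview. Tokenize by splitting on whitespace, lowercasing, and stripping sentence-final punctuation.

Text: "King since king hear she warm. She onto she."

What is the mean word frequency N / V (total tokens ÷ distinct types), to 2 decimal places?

N = 9 tokens, V = 6 types.
Mean frequency = N / V = 9 / 6 = 1.50

1.50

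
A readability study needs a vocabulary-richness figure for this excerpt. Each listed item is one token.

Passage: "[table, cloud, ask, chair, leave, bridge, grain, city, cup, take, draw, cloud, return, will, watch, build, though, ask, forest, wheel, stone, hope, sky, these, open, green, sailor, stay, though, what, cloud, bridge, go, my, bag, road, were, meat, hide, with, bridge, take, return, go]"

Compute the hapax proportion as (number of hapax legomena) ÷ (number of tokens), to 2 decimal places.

Frequencies: cloud:3, bridge:3, ask:2, take:2, return:2, though:2, go:2, table:1, chair:1, leave:1, grain:1, city:1, cup:1, draw:1, will:1, watch:1, build:1, forest:1, wheel:1, stone:1, … (15 more, each freq 1)
Hapax count = 28; token count = 44.
Ratio = 28 / 44 = 0.64

0.64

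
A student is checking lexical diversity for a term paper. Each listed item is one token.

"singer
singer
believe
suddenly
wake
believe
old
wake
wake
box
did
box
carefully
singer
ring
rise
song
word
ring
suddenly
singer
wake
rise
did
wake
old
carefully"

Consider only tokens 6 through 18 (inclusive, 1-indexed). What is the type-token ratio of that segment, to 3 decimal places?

0.846

Segment tokens 6–18: believe, old, wake, wake, box, did, box, carefully, singer, ring, rise, song, word
Segment N = 13, segment V = 11.
TTR = 11 / 13 = 0.846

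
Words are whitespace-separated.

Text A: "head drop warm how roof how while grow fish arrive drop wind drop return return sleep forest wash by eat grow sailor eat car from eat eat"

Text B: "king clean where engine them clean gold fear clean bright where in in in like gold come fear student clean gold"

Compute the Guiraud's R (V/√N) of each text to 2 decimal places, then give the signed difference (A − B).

1.04

A: V=19, N=27, R=3.66
B: V=12, N=21, R=2.62
Difference = 3.66 − 2.62 = 1.04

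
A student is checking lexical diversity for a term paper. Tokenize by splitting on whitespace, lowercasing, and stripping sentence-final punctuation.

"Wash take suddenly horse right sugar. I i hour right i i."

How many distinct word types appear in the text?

8

Distinct types: {horse, hour, i, right, suddenly, sugar, take, wash}
V = 8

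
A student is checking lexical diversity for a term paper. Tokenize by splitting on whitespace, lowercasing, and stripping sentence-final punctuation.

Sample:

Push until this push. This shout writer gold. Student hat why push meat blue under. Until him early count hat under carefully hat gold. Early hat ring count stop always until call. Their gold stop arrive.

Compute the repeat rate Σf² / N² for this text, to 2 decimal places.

Frequencies: hat:4, push:3, until:3, gold:3, this:2, under:2, early:2, count:2, stop:2, shout:1, writer:1, student:1, why:1, meat:1, blue:1, him:1, carefully:1, ring:1, always:1, call:1, … (2 more, each freq 1)
Σf² = 76; N² = 1296
Repeat rate = 76 / 1296 = 0.06

0.06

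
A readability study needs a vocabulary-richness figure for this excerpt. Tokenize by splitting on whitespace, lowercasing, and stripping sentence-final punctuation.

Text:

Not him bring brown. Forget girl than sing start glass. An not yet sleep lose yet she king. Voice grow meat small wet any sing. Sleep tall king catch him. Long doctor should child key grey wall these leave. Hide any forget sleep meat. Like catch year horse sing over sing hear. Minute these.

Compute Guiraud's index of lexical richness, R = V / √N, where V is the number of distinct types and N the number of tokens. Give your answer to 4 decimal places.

5.4433

N = 54, V = 40.
√N = 7.348469
R = 40 / 7.348469 = 5.4433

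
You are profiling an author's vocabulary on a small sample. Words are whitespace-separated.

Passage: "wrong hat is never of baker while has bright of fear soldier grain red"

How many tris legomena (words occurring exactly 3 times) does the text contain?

Frequencies: of:2, wrong:1, hat:1, is:1, never:1, baker:1, while:1, has:1, bright:1, fear:1, soldier:1, grain:1, red:1
Words with frequency 3: (none)

0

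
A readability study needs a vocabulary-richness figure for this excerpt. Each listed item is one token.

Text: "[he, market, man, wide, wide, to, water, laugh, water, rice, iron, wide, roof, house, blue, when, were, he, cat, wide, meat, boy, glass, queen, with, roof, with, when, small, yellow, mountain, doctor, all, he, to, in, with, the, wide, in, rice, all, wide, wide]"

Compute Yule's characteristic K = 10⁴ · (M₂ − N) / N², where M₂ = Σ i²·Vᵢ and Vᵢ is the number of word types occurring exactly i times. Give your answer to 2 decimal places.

351.24

Frequencies: wide:7, he:3, with:3, to:2, water:2, rice:2, roof:2, when:2, all:2, in:2, market:1, man:1, laugh:1, iron:1, house:1, blue:1, were:1, cat:1, meat:1, boy:1, … (7 more, each freq 1)
N = 44. Frequency spectrum: V_1=17, V_2=7, V_3=2, V_7=1
M₂ = 1²·17 + 2²·7 + 3²·2 + 7²·1 = 112
K = 10000 × (112 − 44) / 44² = 351.24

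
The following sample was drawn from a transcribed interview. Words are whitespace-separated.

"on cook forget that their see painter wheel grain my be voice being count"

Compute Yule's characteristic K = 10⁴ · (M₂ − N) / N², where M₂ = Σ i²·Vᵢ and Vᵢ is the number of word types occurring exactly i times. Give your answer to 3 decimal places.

0.000

Frequencies: on:1, cook:1, forget:1, that:1, their:1, see:1, painter:1, wheel:1, grain:1, my:1, be:1, voice:1, being:1, count:1
N = 14. Frequency spectrum: V_1=14
M₂ = 1²·14 = 14
K = 10000 × (14 − 14) / 14² = 0.000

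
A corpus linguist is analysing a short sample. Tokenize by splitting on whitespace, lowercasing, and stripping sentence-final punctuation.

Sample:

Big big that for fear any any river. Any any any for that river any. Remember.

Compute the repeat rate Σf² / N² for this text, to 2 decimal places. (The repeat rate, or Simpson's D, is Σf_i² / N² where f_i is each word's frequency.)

0.21

Frequencies: any:6, big:2, that:2, for:2, river:2, fear:1, remember:1
Σf² = 54; N² = 256
Repeat rate = 54 / 256 = 0.21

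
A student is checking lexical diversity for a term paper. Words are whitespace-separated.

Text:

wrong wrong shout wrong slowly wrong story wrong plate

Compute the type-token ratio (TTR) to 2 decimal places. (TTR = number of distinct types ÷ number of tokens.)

N = 9 tokens, V = 5 types.
TTR = V / N = 5 / 9 = 0.56

0.56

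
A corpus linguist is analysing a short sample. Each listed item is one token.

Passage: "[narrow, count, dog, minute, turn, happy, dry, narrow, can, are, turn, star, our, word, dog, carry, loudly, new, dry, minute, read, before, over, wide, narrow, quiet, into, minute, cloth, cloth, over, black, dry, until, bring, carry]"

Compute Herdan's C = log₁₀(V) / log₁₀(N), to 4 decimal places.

0.8982

N = 36, V = 25.
log₁₀(V) = 1.397940, log₁₀(N) = 1.556303
C = 1.397940 / 1.556303 = 0.8982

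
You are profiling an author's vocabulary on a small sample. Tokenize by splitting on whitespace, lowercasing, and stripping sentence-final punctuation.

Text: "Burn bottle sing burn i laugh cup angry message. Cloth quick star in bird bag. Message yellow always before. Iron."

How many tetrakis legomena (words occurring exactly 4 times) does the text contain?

0

Frequencies: burn:2, message:2, bottle:1, sing:1, i:1, laugh:1, cup:1, angry:1, cloth:1, quick:1, star:1, in:1, bird:1, bag:1, yellow:1, always:1, before:1, iron:1
Words with frequency 4: (none)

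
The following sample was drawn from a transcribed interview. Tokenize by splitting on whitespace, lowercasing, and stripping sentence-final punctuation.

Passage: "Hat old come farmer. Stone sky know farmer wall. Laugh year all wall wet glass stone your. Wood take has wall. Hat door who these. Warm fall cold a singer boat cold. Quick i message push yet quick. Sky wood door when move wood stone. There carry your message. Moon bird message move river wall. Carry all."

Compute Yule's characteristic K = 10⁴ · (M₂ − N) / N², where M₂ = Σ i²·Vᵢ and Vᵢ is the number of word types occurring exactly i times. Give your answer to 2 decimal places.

Frequencies: wall:4, stone:3, wood:3, message:3, hat:2, farmer:2, sky:2, all:2, your:2, door:2, cold:2, quick:2, move:2, carry:2, old:1, come:1, know:1, laugh:1, year:1, wet:1, … (18 more, each freq 1)
N = 57. Frequency spectrum: V_1=24, V_2=10, V_3=3, V_4=1
M₂ = 1²·24 + 2²·10 + 3²·3 + 4²·1 = 107
K = 10000 × (107 − 57) / 57² = 153.89

153.89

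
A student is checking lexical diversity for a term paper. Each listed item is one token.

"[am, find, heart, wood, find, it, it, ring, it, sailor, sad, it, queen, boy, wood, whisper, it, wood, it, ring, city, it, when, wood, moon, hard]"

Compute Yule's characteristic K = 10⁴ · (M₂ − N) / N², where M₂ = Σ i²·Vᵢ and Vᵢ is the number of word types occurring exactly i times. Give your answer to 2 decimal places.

Frequencies: it:7, wood:4, find:2, ring:2, am:1, heart:1, sailor:1, sad:1, queen:1, boy:1, whisper:1, city:1, when:1, moon:1, hard:1
N = 26. Frequency spectrum: V_1=11, V_2=2, V_4=1, V_7=1
M₂ = 1²·11 + 2²·2 + 4²·1 + 7²·1 = 84
K = 10000 × (84 − 26) / 26² = 857.99

857.99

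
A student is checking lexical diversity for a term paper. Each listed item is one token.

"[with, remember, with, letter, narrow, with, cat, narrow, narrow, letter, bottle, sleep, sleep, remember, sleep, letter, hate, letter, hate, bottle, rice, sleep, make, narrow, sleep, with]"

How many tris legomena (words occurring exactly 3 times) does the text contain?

0

Frequencies: sleep:5, with:4, letter:4, narrow:4, remember:2, bottle:2, hate:2, cat:1, rice:1, make:1
Words with frequency 3: (none)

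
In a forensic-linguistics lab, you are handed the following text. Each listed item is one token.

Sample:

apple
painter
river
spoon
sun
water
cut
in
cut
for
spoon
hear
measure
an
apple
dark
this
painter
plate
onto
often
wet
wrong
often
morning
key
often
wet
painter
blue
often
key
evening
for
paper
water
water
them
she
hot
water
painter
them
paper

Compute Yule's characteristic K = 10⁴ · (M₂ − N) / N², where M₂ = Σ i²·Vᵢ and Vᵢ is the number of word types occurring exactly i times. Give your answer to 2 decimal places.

Frequencies: painter:4, water:4, often:4, apple:2, spoon:2, cut:2, for:2, wet:2, key:2, paper:2, them:2, river:1, sun:1, in:1, hear:1, measure:1, an:1, dark:1, this:1, plate:1, … (7 more, each freq 1)
N = 44. Frequency spectrum: V_1=16, V_2=8, V_4=3
M₂ = 1²·16 + 2²·8 + 4²·3 = 96
K = 10000 × (96 − 44) / 44² = 268.60

268.60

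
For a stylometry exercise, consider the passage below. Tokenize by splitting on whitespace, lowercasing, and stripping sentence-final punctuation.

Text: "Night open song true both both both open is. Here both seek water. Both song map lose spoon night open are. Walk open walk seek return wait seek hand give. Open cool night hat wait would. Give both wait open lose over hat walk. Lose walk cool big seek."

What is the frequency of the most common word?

6

Frequencies: open:6, both:6, seek:4, walk:4, night:3, lose:3, wait:3, song:2, give:2, cool:2, hat:2, true:1, is:1, here:1, water:1, map:1, spoon:1, are:1, return:1, hand:1, … (3 more, each freq 1)
Most common: 'open' with frequency 6.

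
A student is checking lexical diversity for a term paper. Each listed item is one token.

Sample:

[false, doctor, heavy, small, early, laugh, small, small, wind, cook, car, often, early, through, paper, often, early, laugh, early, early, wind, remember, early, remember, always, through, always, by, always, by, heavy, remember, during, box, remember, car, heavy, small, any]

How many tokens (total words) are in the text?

39

Tokens: false, doctor, heavy, small, early, laugh, small, small, wind, cook, car, often, early, through, paper, often, early, laugh, early, early, wind, remember, early, remember, always, through, always, by, always, by, heavy, remember, during, box, remember, car, heavy, small, any
N = 39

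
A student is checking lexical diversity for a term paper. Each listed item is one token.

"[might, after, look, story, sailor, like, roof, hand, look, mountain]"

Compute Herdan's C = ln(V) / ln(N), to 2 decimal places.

N = 10, V = 9.
ln(V) = 2.197225, ln(N) = 2.302585
C = 2.197225 / 2.302585 = 0.95

0.95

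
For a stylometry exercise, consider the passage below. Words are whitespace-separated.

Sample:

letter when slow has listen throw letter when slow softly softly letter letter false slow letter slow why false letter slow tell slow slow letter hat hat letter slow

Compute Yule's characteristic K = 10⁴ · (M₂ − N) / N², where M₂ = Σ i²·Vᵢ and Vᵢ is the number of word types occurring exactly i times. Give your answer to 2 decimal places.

1426.87

Frequencies: letter:8, slow:8, when:2, softly:2, false:2, hat:2, has:1, listen:1, throw:1, why:1, tell:1
N = 29. Frequency spectrum: V_1=5, V_2=4, V_8=2
M₂ = 1²·5 + 2²·4 + 8²·2 = 149
K = 10000 × (149 − 29) / 29² = 1426.87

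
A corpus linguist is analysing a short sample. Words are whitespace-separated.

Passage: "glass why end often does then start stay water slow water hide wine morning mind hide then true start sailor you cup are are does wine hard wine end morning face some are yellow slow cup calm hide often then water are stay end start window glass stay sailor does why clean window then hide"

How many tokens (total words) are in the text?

Tokens: glass, why, end, often, does, then, start, stay, water, slow, water, hide, wine, morning, mind, hide, then, true, start, sailor, you, cup, are, are, does, wine, hard, wine, end, morning, face, some, are, yellow, slow, cup, calm, hide, often, then, water, are, stay, end, start, window, glass, stay, sailor, does, why, clean, window, then, hide
N = 55

55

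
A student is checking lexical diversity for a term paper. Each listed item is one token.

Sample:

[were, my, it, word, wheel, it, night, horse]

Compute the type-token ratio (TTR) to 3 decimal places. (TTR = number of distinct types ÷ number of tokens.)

0.875

N = 8 tokens, V = 7 types.
TTR = V / N = 7 / 8 = 0.875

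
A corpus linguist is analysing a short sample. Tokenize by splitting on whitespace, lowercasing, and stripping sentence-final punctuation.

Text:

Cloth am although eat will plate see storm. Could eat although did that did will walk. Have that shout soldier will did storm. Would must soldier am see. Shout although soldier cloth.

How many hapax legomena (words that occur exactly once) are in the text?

6

Frequencies: although:3, will:3, did:3, soldier:3, cloth:2, am:2, eat:2, see:2, storm:2, that:2, shout:2, plate:1, could:1, walk:1, have:1, would:1, must:1
Hapax (freq=1): could, have, must, plate, walk, would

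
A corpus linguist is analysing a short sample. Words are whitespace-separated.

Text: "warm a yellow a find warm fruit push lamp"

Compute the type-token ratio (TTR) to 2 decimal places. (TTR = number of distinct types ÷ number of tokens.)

0.78

N = 9 tokens, V = 7 types.
TTR = V / N = 7 / 9 = 0.78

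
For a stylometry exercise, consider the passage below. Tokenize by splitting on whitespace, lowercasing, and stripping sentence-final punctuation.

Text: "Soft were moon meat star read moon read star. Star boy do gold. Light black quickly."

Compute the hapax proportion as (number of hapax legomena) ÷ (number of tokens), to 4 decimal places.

Frequencies: star:3, moon:2, read:2, soft:1, were:1, meat:1, boy:1, do:1, gold:1, light:1, black:1, quickly:1
Hapax count = 9; token count = 16.
Ratio = 9 / 16 = 0.5625

0.5625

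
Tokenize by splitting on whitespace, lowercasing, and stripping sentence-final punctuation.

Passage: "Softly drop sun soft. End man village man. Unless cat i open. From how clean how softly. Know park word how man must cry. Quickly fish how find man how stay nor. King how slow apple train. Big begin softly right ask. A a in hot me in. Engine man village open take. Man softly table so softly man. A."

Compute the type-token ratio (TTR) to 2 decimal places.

0.67

N = 60 tokens, V = 40 types.
TTR = V / N = 40 / 60 = 0.67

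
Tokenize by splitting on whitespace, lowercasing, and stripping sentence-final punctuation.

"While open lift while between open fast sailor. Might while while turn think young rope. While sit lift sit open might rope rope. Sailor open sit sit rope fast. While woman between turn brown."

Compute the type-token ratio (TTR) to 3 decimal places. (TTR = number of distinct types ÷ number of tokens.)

0.412

N = 34 tokens, V = 14 types.
TTR = V / N = 14 / 34 = 0.412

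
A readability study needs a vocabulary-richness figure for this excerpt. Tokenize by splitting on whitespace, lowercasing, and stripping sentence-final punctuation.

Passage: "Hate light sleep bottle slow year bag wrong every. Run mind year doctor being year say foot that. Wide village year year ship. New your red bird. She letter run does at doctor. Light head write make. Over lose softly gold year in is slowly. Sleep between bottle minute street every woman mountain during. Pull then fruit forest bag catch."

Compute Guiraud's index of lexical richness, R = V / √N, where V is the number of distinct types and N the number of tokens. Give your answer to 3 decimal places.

N = 60, V = 48.
√N = 7.745967
R = 48 / 7.745967 = 6.197

6.197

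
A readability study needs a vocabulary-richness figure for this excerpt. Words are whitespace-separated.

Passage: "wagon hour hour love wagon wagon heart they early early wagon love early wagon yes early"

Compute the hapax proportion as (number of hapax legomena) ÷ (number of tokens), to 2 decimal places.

Frequencies: wagon:5, early:4, hour:2, love:2, heart:1, they:1, yes:1
Hapax count = 3; token count = 16.
Ratio = 3 / 16 = 0.19

0.19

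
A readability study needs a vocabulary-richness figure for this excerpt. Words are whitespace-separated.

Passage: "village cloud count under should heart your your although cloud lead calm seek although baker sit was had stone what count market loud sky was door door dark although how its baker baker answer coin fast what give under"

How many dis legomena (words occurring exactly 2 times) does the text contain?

7

Frequencies: although:3, baker:3, cloud:2, count:2, under:2, your:2, was:2, what:2, door:2, village:1, should:1, heart:1, lead:1, calm:1, seek:1, sit:1, had:1, stone:1, market:1, loud:1, … (8 more, each freq 1)
Words with frequency 2: cloud, count, door, under, was, what, your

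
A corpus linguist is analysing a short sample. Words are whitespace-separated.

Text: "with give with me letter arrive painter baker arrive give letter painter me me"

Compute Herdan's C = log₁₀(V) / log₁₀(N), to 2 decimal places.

0.74

N = 14, V = 7.
log₁₀(V) = 0.845098, log₁₀(N) = 1.146128
C = 0.845098 / 1.146128 = 0.74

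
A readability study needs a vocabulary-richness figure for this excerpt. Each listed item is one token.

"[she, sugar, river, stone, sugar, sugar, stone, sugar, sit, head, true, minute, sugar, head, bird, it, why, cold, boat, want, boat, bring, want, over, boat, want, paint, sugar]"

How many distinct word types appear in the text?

Distinct types: {bird, boat, bring, cold, head, it, minute, over, paint, river, she, sit, stone, sugar, true, want, why}
V = 17

17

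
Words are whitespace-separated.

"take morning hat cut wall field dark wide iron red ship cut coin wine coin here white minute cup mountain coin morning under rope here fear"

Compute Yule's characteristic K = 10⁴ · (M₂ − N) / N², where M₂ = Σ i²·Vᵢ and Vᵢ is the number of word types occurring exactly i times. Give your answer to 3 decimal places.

177.515

Frequencies: coin:3, morning:2, cut:2, here:2, take:1, hat:1, wall:1, field:1, dark:1, wide:1, iron:1, red:1, ship:1, wine:1, white:1, minute:1, cup:1, mountain:1, under:1, rope:1, … (1 more, each freq 1)
N = 26. Frequency spectrum: V_1=17, V_2=3, V_3=1
M₂ = 1²·17 + 2²·3 + 3²·1 = 38
K = 10000 × (38 − 26) / 26² = 177.515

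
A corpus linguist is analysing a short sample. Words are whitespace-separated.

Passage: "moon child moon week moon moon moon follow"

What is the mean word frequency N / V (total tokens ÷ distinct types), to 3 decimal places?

2.000

N = 8 tokens, V = 4 types.
Mean frequency = N / V = 8 / 4 = 2.000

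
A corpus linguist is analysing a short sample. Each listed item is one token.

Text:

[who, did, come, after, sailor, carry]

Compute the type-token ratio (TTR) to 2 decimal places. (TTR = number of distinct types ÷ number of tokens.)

1.00

N = 6 tokens, V = 6 types.
TTR = V / N = 6 / 6 = 1.00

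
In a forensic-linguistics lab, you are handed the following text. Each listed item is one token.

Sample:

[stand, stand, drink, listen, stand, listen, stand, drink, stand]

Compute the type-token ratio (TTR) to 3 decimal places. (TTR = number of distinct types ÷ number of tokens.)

0.333

N = 9 tokens, V = 3 types.
TTR = V / N = 3 / 9 = 0.333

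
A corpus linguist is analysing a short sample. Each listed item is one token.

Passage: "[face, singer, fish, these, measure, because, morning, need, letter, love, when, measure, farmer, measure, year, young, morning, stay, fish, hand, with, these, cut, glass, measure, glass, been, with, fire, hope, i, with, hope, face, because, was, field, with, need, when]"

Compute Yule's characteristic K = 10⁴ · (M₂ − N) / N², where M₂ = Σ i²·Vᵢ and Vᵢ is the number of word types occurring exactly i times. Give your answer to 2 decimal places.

Frequencies: measure:4, with:4, face:2, fish:2, these:2, because:2, morning:2, need:2, when:2, glass:2, hope:2, singer:1, letter:1, love:1, farmer:1, year:1, young:1, stay:1, hand:1, cut:1, … (5 more, each freq 1)
N = 40. Frequency spectrum: V_1=14, V_2=9, V_4=2
M₂ = 1²·14 + 2²·9 + 4²·2 = 82
K = 10000 × (82 − 40) / 40² = 262.50

262.50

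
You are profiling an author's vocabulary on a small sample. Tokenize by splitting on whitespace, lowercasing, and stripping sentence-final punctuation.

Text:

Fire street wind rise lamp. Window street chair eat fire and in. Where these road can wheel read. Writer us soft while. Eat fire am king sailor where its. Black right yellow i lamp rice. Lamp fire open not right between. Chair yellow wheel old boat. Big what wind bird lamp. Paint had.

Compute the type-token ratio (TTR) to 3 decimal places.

N = 53 tokens, V = 39 types.
TTR = V / N = 39 / 53 = 0.736

0.736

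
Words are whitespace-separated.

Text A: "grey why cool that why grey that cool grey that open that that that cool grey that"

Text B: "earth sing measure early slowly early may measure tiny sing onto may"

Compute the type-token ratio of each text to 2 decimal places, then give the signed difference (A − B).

TTR(A) = 5/17 = 0.29
TTR(B) = 8/12 = 0.67
Difference = 0.29 − 0.67 = -0.38

-0.38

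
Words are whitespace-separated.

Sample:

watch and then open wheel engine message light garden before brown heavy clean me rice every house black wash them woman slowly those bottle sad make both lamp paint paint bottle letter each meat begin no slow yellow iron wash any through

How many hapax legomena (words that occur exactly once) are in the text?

36

Frequencies: wash:2, bottle:2, paint:2, watch:1, and:1, then:1, open:1, wheel:1, engine:1, message:1, light:1, garden:1, before:1, brown:1, heavy:1, clean:1, me:1, rice:1, every:1, house:1, … (19 more, each freq 1)
Hapax (freq=1): and, any, before, begin, black, both, brown, clean, each, engine, every, garden, heavy, house, iron, lamp, letter, light, make, me, meat, message, no, open, rice, sad, slow, slowly, them, then, those, through, watch, wheel, woman, yellow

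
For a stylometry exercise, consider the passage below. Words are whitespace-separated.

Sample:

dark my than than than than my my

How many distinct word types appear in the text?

Distinct types: {dark, my, than}
V = 3

3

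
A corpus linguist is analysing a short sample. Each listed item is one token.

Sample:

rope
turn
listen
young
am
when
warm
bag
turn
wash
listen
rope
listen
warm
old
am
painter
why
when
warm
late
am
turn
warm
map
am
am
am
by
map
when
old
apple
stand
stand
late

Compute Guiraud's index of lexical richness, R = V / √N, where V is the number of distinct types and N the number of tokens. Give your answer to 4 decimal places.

2.8333

N = 36, V = 17.
√N = 6.000000
R = 17 / 6.000000 = 2.8333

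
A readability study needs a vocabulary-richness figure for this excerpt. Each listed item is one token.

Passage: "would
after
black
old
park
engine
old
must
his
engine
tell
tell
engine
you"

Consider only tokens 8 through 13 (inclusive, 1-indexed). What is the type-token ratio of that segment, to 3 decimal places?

Segment tokens 8–13: must, his, engine, tell, tell, engine
Segment N = 6, segment V = 4.
TTR = 4 / 6 = 0.667

0.667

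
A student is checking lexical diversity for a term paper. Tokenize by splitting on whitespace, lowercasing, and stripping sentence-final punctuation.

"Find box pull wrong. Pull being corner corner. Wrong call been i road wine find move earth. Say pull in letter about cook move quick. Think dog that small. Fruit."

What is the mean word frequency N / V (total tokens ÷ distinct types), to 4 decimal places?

1.2500

N = 30 tokens, V = 24 types.
Mean frequency = N / V = 30 / 24 = 1.2500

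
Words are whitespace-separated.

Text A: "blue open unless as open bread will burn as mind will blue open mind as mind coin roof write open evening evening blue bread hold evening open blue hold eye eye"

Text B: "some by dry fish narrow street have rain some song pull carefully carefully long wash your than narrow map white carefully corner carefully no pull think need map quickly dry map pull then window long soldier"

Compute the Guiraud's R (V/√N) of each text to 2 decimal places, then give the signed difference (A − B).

-1.66

A: V=14, N=31, R=2.51
B: V=25, N=36, R=4.17
Difference = 2.51 − 4.17 = -1.66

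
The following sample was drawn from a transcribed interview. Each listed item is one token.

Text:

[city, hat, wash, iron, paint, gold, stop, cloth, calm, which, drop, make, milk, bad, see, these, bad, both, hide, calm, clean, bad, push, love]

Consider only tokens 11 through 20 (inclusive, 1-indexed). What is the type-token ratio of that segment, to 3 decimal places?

0.900

Segment tokens 11–20: drop, make, milk, bad, see, these, bad, both, hide, calm
Segment N = 10, segment V = 9.
TTR = 9 / 10 = 0.900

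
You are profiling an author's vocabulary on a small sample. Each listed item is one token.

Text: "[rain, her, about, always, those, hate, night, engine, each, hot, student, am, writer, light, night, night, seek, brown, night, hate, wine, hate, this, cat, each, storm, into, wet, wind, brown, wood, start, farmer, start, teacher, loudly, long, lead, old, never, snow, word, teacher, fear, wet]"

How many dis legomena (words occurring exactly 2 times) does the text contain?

5

Frequencies: night:4, hate:3, each:2, brown:2, wet:2, start:2, teacher:2, rain:1, her:1, about:1, always:1, those:1, engine:1, hot:1, student:1, am:1, writer:1, light:1, seek:1, wine:1, … (15 more, each freq 1)
Words with frequency 2: brown, each, start, teacher, wet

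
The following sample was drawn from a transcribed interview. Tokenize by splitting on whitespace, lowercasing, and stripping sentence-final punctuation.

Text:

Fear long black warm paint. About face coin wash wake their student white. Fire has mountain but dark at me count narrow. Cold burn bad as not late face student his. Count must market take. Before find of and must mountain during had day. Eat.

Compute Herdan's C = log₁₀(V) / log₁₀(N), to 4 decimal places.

N = 45, V = 40.
log₁₀(V) = 1.602060, log₁₀(N) = 1.653213
C = 1.602060 / 1.653213 = 0.9691

0.9691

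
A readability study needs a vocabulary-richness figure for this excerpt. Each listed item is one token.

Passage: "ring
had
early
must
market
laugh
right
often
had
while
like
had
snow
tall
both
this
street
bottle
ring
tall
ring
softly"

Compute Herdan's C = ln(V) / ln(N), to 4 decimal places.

N = 22, V = 17.
ln(V) = 2.833213, ln(N) = 3.091042
C = 2.833213 / 3.091042 = 0.9166

0.9166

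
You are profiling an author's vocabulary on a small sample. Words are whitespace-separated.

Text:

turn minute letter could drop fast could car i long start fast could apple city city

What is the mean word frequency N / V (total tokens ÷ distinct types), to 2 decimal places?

1.33

N = 16 tokens, V = 12 types.
Mean frequency = N / V = 16 / 12 = 1.33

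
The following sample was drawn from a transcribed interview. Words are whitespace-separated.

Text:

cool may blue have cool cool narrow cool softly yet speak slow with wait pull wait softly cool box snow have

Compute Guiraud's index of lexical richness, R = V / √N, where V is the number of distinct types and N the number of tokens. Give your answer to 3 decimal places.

3.055

N = 21, V = 14.
√N = 4.582576
R = 14 / 4.582576 = 3.055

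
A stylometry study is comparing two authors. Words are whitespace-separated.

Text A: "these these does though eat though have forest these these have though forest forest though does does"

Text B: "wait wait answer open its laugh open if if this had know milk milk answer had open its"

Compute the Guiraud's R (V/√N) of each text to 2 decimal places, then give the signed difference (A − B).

A: V=6, N=17, R=1.46
B: V=10, N=18, R=2.36
Difference = 1.46 − 2.36 = -0.90

-0.90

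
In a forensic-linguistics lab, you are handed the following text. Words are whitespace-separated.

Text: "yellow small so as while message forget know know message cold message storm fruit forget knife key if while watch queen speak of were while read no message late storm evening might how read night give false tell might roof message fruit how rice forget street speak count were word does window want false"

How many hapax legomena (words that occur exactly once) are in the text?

Frequencies: message:5, while:3, forget:3, know:2, storm:2, fruit:2, speak:2, were:2, read:2, might:2, how:2, false:2, yellow:1, small:1, so:1, as:1, cold:1, knife:1, key:1, if:1, … (17 more, each freq 1)
Hapax (freq=1): as, cold, count, does, evening, give, if, key, knife, late, night, no, of, queen, rice, roof, small, so, street, tell, want, watch, window, word, yellow

25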